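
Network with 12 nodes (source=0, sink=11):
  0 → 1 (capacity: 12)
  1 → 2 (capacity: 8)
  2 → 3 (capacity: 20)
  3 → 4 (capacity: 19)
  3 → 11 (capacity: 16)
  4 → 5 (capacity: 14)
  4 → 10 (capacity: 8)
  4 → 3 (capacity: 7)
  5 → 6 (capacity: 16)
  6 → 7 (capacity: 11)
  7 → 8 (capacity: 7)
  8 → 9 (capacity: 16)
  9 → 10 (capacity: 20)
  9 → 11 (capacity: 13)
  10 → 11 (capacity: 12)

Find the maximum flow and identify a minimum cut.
Max flow = 8, Min cut edges: (1,2)

Maximum flow: 8
Minimum cut: (1,2)
Partition: S = [0, 1], T = [2, 3, 4, 5, 6, 7, 8, 9, 10, 11]

Max-flow min-cut theorem verified: both equal 8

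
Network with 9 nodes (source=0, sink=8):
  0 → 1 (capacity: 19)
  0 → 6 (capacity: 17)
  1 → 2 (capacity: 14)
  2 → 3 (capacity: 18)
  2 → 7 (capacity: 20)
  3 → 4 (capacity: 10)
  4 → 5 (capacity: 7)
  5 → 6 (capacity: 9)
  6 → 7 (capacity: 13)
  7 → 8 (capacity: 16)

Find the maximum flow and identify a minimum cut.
Max flow = 16, Min cut edges: (7,8)

Maximum flow: 16
Minimum cut: (7,8)
Partition: S = [0, 1, 2, 3, 4, 5, 6, 7], T = [8]

Max-flow min-cut theorem verified: both equal 16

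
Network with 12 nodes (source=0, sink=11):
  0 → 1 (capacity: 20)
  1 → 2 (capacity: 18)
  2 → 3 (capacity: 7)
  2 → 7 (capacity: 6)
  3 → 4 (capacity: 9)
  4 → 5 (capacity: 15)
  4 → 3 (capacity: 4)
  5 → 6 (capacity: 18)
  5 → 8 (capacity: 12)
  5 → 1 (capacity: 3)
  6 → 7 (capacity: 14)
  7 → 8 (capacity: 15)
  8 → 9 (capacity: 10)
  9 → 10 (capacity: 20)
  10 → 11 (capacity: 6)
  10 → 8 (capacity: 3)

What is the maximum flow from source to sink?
Maximum flow = 6

Max flow: 6

Flow assignment:
  0 → 1: 6/20
  1 → 2: 9/18
  2 → 3: 3/7
  2 → 7: 6/6
  3 → 4: 3/9
  4 → 5: 3/15
  5 → 1: 3/3
  7 → 8: 6/15
  8 → 9: 6/10
  9 → 10: 6/20
  10 → 11: 6/6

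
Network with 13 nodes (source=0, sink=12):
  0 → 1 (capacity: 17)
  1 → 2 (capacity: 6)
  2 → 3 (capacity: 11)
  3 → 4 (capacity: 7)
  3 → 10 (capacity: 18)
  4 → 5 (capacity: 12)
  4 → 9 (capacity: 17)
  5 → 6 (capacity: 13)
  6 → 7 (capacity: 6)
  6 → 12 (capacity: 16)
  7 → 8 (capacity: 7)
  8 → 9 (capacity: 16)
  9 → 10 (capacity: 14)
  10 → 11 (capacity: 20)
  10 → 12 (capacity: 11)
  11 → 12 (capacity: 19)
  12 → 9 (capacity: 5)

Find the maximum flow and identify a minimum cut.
Max flow = 6, Min cut edges: (1,2)

Maximum flow: 6
Minimum cut: (1,2)
Partition: S = [0, 1], T = [2, 3, 4, 5, 6, 7, 8, 9, 10, 11, 12]

Max-flow min-cut theorem verified: both equal 6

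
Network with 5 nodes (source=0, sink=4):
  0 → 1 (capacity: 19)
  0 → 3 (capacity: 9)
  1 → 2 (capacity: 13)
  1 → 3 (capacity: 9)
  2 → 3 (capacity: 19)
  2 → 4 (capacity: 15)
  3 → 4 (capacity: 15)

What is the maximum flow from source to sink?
Maximum flow = 28

Max flow: 28

Flow assignment:
  0 → 1: 19/19
  0 → 3: 9/9
  1 → 2: 13/13
  1 → 3: 6/9
  2 → 4: 13/15
  3 → 4: 15/15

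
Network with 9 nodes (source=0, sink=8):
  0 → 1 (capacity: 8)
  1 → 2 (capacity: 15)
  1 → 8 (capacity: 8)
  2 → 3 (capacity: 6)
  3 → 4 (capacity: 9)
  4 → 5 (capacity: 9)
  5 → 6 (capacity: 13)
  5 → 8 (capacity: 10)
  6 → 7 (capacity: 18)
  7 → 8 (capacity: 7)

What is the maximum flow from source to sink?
Maximum flow = 8

Max flow: 8

Flow assignment:
  0 → 1: 8/8
  1 → 8: 8/8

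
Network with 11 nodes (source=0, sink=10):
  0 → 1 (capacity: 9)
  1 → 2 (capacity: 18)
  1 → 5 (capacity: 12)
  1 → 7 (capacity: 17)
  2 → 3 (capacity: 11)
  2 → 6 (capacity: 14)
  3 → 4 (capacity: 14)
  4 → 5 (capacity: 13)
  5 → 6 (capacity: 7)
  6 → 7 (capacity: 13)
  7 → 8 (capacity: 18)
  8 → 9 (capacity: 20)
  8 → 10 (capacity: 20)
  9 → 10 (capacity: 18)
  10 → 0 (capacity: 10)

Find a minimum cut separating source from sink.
Min cut value = 9, edges: (0,1)

Min cut value: 9
Partition: S = [0], T = [1, 2, 3, 4, 5, 6, 7, 8, 9, 10]
Cut edges: (0,1)

By max-flow min-cut theorem, max flow = min cut = 9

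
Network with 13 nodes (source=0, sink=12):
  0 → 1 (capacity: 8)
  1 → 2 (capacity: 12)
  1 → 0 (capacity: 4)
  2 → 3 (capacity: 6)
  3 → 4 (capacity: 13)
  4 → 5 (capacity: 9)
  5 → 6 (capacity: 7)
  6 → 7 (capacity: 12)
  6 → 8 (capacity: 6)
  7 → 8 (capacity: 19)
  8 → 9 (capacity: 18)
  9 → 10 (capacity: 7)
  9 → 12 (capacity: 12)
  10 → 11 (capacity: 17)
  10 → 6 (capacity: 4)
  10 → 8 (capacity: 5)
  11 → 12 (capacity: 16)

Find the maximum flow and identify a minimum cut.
Max flow = 6, Min cut edges: (2,3)

Maximum flow: 6
Minimum cut: (2,3)
Partition: S = [0, 1, 2], T = [3, 4, 5, 6, 7, 8, 9, 10, 11, 12]

Max-flow min-cut theorem verified: both equal 6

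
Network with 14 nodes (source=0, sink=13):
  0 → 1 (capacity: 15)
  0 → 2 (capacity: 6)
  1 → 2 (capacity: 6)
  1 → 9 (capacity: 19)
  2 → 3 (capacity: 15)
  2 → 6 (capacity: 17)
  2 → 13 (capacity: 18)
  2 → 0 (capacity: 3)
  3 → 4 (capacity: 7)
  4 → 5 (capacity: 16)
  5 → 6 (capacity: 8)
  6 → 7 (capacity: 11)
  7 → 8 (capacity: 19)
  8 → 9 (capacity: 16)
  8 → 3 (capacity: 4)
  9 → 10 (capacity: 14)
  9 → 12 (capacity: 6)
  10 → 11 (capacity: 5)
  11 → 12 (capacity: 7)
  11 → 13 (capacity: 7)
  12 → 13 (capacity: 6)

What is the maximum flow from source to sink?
Maximum flow = 21

Max flow: 21

Flow assignment:
  0 → 1: 15/15
  0 → 2: 6/6
  1 → 2: 6/6
  1 → 9: 9/19
  2 → 13: 12/18
  9 → 10: 3/14
  9 → 12: 6/6
  10 → 11: 3/5
  11 → 13: 3/7
  12 → 13: 6/6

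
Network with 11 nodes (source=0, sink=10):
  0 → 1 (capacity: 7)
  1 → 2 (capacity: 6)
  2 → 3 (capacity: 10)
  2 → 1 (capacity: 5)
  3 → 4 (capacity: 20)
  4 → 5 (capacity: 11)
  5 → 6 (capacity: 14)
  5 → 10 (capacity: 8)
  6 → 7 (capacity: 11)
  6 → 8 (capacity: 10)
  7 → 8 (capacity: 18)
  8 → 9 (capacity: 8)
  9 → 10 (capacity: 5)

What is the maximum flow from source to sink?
Maximum flow = 6

Max flow: 6

Flow assignment:
  0 → 1: 6/7
  1 → 2: 6/6
  2 → 3: 6/10
  3 → 4: 6/20
  4 → 5: 6/11
  5 → 10: 6/8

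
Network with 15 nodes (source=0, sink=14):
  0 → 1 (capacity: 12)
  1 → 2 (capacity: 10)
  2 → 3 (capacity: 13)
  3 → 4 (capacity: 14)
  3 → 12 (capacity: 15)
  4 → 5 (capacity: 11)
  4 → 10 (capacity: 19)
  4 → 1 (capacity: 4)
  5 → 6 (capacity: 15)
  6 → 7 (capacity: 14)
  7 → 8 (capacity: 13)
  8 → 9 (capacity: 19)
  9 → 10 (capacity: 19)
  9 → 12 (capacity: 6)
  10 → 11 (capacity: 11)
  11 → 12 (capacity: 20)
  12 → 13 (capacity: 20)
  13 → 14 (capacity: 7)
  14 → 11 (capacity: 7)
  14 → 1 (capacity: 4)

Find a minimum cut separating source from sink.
Min cut value = 7, edges: (13,14)

Min cut value: 7
Partition: S = [0, 1, 2, 3, 4, 5, 6, 7, 8, 9, 10, 11, 12, 13], T = [14]
Cut edges: (13,14)

By max-flow min-cut theorem, max flow = min cut = 7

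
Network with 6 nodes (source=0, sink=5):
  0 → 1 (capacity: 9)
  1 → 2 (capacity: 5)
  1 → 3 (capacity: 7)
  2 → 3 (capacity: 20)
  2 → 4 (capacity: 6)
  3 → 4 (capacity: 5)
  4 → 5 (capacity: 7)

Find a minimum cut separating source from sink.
Min cut value = 7, edges: (4,5)

Min cut value: 7
Partition: S = [0, 1, 2, 3, 4], T = [5]
Cut edges: (4,5)

By max-flow min-cut theorem, max flow = min cut = 7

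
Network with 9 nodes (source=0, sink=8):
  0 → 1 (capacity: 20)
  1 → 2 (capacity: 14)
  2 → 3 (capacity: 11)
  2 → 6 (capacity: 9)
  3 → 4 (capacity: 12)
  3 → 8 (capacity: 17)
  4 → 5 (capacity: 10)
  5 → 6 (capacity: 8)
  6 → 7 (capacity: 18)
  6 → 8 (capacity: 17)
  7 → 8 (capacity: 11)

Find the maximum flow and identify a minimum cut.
Max flow = 14, Min cut edges: (1,2)

Maximum flow: 14
Minimum cut: (1,2)
Partition: S = [0, 1], T = [2, 3, 4, 5, 6, 7, 8]

Max-flow min-cut theorem verified: both equal 14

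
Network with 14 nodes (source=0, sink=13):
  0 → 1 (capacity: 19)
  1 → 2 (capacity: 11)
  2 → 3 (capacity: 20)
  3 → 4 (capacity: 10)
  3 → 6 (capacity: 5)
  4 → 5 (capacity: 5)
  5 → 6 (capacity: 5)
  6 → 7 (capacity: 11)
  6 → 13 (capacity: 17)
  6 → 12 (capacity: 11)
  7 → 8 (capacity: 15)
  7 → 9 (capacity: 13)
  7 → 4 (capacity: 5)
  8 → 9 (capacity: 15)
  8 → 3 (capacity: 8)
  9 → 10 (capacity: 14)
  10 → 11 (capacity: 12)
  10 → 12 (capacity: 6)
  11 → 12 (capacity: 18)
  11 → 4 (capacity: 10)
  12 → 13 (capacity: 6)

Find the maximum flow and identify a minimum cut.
Max flow = 10, Min cut edges: (3,6), (5,6)

Maximum flow: 10
Minimum cut: (3,6), (5,6)
Partition: S = [0, 1, 2, 3, 4, 5], T = [6, 7, 8, 9, 10, 11, 12, 13]

Max-flow min-cut theorem verified: both equal 10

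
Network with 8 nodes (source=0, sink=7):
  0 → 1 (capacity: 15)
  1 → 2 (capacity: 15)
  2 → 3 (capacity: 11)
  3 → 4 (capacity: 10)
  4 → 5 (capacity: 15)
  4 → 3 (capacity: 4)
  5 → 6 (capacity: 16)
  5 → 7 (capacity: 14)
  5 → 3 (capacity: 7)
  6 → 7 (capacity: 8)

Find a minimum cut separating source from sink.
Min cut value = 10, edges: (3,4)

Min cut value: 10
Partition: S = [0, 1, 2, 3], T = [4, 5, 6, 7]
Cut edges: (3,4)

By max-flow min-cut theorem, max flow = min cut = 10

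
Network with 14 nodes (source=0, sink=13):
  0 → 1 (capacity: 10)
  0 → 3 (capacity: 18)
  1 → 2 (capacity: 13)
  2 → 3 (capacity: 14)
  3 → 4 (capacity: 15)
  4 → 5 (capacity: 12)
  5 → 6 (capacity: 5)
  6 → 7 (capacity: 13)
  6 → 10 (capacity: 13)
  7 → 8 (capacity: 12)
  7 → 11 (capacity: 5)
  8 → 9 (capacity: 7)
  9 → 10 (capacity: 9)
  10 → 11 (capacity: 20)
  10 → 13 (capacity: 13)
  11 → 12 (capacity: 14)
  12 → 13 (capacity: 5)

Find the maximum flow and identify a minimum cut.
Max flow = 5, Min cut edges: (5,6)

Maximum flow: 5
Minimum cut: (5,6)
Partition: S = [0, 1, 2, 3, 4, 5], T = [6, 7, 8, 9, 10, 11, 12, 13]

Max-flow min-cut theorem verified: both equal 5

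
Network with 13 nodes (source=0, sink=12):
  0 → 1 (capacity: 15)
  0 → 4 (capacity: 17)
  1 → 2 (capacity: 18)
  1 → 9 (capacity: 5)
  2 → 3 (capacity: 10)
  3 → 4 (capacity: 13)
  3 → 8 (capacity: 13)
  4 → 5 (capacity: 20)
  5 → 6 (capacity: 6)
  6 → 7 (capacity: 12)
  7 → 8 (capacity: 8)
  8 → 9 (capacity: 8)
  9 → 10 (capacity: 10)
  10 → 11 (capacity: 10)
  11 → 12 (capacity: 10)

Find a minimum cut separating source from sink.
Min cut value = 10, edges: (11,12)

Min cut value: 10
Partition: S = [0, 1, 2, 3, 4, 5, 6, 7, 8, 9, 10, 11], T = [12]
Cut edges: (11,12)

By max-flow min-cut theorem, max flow = min cut = 10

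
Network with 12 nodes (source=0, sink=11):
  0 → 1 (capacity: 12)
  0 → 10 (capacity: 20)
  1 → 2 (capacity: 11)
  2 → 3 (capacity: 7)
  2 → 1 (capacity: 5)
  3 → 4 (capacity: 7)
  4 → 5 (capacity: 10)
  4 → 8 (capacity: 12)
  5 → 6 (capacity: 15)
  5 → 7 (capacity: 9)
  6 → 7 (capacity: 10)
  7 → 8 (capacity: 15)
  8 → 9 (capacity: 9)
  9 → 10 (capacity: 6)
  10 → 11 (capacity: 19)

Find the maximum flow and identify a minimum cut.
Max flow = 19, Min cut edges: (10,11)

Maximum flow: 19
Minimum cut: (10,11)
Partition: S = [0, 1, 2, 3, 4, 5, 6, 7, 8, 9, 10], T = [11]

Max-flow min-cut theorem verified: both equal 19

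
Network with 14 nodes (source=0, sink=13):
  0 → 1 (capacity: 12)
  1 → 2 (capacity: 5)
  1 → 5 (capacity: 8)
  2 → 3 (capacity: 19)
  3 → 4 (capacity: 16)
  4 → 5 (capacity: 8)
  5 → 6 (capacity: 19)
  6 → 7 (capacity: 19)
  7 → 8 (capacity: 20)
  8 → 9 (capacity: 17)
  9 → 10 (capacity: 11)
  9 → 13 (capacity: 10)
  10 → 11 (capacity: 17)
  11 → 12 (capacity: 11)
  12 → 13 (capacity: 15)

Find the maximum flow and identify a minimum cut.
Max flow = 12, Min cut edges: (0,1)

Maximum flow: 12
Minimum cut: (0,1)
Partition: S = [0], T = [1, 2, 3, 4, 5, 6, 7, 8, 9, 10, 11, 12, 13]

Max-flow min-cut theorem verified: both equal 12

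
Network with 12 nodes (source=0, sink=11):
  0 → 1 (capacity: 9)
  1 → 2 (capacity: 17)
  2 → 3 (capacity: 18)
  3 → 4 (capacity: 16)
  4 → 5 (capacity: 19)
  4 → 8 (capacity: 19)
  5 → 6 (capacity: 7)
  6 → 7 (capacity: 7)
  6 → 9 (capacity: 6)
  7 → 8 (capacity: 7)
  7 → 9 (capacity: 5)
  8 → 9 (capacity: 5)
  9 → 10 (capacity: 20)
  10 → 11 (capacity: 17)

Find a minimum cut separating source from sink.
Min cut value = 9, edges: (0,1)

Min cut value: 9
Partition: S = [0], T = [1, 2, 3, 4, 5, 6, 7, 8, 9, 10, 11]
Cut edges: (0,1)

By max-flow min-cut theorem, max flow = min cut = 9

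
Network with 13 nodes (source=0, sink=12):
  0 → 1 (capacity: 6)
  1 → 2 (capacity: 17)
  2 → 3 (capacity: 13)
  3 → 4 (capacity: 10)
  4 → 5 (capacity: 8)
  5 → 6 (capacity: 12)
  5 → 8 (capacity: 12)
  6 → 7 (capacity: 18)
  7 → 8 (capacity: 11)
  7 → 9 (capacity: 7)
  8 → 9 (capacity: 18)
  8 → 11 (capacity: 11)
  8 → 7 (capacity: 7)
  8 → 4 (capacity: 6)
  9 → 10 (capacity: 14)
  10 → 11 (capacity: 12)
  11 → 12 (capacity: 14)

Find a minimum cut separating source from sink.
Min cut value = 6, edges: (0,1)

Min cut value: 6
Partition: S = [0], T = [1, 2, 3, 4, 5, 6, 7, 8, 9, 10, 11, 12]
Cut edges: (0,1)

By max-flow min-cut theorem, max flow = min cut = 6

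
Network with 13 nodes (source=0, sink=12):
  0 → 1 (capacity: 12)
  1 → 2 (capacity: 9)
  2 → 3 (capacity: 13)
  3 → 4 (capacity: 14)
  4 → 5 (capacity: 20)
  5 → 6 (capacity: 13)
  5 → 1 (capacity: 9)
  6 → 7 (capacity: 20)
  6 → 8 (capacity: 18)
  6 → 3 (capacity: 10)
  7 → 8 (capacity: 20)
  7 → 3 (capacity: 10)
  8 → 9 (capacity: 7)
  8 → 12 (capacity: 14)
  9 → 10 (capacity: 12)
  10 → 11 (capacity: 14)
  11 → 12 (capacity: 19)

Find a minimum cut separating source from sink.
Min cut value = 9, edges: (1,2)

Min cut value: 9
Partition: S = [0, 1], T = [2, 3, 4, 5, 6, 7, 8, 9, 10, 11, 12]
Cut edges: (1,2)

By max-flow min-cut theorem, max flow = min cut = 9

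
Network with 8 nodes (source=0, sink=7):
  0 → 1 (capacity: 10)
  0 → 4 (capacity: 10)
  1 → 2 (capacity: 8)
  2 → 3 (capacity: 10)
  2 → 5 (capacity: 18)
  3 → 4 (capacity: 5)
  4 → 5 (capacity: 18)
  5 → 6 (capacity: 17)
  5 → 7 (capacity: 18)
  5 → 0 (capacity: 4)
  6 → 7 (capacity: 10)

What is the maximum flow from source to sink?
Maximum flow = 18

Max flow: 18

Flow assignment:
  0 → 1: 8/10
  0 → 4: 10/10
  1 → 2: 8/8
  2 → 5: 8/18
  4 → 5: 10/18
  5 → 7: 18/18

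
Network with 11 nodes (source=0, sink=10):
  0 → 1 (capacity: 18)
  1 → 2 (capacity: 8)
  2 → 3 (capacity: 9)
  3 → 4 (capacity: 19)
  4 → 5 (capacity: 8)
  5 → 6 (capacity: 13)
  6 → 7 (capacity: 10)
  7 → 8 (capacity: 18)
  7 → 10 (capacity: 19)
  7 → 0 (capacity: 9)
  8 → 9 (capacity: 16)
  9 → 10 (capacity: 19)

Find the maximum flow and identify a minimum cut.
Max flow = 8, Min cut edges: (4,5)

Maximum flow: 8
Minimum cut: (4,5)
Partition: S = [0, 1, 2, 3, 4], T = [5, 6, 7, 8, 9, 10]

Max-flow min-cut theorem verified: both equal 8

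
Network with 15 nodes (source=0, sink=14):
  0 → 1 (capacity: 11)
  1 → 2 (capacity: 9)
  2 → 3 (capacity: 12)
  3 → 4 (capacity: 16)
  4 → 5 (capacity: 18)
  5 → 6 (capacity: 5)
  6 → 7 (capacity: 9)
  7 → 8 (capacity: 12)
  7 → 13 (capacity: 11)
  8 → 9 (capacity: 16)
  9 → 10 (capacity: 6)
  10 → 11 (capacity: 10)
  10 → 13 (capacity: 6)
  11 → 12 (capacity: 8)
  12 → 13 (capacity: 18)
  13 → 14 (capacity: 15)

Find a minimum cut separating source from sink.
Min cut value = 5, edges: (5,6)

Min cut value: 5
Partition: S = [0, 1, 2, 3, 4, 5], T = [6, 7, 8, 9, 10, 11, 12, 13, 14]
Cut edges: (5,6)

By max-flow min-cut theorem, max flow = min cut = 5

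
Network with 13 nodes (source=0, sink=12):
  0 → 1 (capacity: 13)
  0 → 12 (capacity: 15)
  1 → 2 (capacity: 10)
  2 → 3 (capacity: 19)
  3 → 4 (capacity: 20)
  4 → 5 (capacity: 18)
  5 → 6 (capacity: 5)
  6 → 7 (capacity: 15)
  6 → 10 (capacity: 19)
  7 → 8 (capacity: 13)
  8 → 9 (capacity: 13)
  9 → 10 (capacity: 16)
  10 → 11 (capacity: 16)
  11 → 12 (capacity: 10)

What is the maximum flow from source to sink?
Maximum flow = 20

Max flow: 20

Flow assignment:
  0 → 1: 5/13
  0 → 12: 15/15
  1 → 2: 5/10
  2 → 3: 5/19
  3 → 4: 5/20
  4 → 5: 5/18
  5 → 6: 5/5
  6 → 10: 5/19
  10 → 11: 5/16
  11 → 12: 5/10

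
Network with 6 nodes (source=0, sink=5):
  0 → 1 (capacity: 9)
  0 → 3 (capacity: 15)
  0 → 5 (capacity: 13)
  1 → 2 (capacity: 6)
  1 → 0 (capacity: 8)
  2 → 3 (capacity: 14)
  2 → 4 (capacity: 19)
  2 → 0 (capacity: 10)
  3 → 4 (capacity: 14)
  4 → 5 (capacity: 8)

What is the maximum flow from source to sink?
Maximum flow = 21

Max flow: 21

Flow assignment:
  0 → 1: 6/9
  0 → 3: 8/15
  0 → 5: 13/13
  1 → 2: 6/6
  2 → 0: 6/10
  3 → 4: 8/14
  4 → 5: 8/8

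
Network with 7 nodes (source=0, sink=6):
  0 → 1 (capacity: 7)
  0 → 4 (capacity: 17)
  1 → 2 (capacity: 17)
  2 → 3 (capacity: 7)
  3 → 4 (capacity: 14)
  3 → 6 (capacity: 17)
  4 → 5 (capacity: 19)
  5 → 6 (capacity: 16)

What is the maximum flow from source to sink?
Maximum flow = 23

Max flow: 23

Flow assignment:
  0 → 1: 7/7
  0 → 4: 16/17
  1 → 2: 7/17
  2 → 3: 7/7
  3 → 6: 7/17
  4 → 5: 16/19
  5 → 6: 16/16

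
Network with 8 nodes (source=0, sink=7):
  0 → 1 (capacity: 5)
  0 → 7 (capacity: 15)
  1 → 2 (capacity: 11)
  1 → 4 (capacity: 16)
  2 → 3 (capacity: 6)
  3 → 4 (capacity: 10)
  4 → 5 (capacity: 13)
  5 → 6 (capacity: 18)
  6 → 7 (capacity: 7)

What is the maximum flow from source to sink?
Maximum flow = 20

Max flow: 20

Flow assignment:
  0 → 1: 5/5
  0 → 7: 15/15
  1 → 4: 5/16
  4 → 5: 5/13
  5 → 6: 5/18
  6 → 7: 5/7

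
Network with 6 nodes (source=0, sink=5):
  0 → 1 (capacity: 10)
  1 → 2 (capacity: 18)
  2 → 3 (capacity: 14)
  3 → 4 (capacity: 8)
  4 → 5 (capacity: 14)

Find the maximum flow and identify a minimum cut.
Max flow = 8, Min cut edges: (3,4)

Maximum flow: 8
Minimum cut: (3,4)
Partition: S = [0, 1, 2, 3], T = [4, 5]

Max-flow min-cut theorem verified: both equal 8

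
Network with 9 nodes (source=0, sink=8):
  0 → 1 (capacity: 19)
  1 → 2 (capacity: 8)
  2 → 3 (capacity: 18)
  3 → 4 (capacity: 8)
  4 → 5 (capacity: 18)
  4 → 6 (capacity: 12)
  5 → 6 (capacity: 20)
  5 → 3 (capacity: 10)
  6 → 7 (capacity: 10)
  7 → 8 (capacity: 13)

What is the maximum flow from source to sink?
Maximum flow = 8

Max flow: 8

Flow assignment:
  0 → 1: 8/19
  1 → 2: 8/8
  2 → 3: 8/18
  3 → 4: 8/8
  4 → 6: 8/12
  6 → 7: 8/10
  7 → 8: 8/13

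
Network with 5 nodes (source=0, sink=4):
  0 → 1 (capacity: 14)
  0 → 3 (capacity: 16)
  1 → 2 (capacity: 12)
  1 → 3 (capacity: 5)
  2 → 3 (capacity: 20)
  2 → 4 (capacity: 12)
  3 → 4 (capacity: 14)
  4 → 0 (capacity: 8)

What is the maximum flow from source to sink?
Maximum flow = 26

Max flow: 26

Flow assignment:
  0 → 1: 12/14
  0 → 3: 14/16
  1 → 2: 12/12
  2 → 4: 12/12
  3 → 4: 14/14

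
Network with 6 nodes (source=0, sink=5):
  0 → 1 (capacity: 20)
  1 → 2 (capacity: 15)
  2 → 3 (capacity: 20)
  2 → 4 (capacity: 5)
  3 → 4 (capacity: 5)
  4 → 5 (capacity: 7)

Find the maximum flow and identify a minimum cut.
Max flow = 7, Min cut edges: (4,5)

Maximum flow: 7
Minimum cut: (4,5)
Partition: S = [0, 1, 2, 3, 4], T = [5]

Max-flow min-cut theorem verified: both equal 7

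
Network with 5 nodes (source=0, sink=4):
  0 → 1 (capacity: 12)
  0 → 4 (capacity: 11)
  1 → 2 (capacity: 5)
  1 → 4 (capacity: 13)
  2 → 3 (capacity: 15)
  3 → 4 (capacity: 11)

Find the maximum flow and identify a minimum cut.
Max flow = 23, Min cut edges: (0,1), (0,4)

Maximum flow: 23
Minimum cut: (0,1), (0,4)
Partition: S = [0], T = [1, 2, 3, 4]

Max-flow min-cut theorem verified: both equal 23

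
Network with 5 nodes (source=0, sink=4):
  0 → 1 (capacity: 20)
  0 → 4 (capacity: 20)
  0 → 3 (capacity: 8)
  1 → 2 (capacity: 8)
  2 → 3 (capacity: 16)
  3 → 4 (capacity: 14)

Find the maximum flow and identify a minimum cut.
Max flow = 34, Min cut edges: (0,4), (3,4)

Maximum flow: 34
Minimum cut: (0,4), (3,4)
Partition: S = [0, 1, 2, 3], T = [4]

Max-flow min-cut theorem verified: both equal 34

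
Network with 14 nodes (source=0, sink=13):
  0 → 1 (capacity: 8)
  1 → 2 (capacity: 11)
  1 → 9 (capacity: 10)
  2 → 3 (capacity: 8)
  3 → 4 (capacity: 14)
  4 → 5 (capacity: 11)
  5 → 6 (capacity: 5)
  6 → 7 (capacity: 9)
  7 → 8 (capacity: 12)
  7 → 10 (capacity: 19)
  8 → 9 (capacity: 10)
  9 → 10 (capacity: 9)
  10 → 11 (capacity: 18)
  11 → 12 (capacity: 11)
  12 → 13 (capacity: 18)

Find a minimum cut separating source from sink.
Min cut value = 8, edges: (0,1)

Min cut value: 8
Partition: S = [0], T = [1, 2, 3, 4, 5, 6, 7, 8, 9, 10, 11, 12, 13]
Cut edges: (0,1)

By max-flow min-cut theorem, max flow = min cut = 8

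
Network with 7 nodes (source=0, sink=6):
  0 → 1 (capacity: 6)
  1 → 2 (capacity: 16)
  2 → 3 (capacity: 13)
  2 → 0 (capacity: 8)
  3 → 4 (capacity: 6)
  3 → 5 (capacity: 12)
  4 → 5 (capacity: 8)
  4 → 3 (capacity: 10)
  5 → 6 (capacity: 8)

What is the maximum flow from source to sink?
Maximum flow = 6

Max flow: 6

Flow assignment:
  0 → 1: 6/6
  1 → 2: 6/16
  2 → 3: 6/13
  3 → 5: 6/12
  5 → 6: 6/8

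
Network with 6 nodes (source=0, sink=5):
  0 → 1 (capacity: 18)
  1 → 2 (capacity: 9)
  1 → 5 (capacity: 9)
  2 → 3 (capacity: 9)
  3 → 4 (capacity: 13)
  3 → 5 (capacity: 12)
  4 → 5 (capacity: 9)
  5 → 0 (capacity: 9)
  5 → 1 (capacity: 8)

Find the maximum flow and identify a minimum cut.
Max flow = 18, Min cut edges: (1,5), (2,3)

Maximum flow: 18
Minimum cut: (1,5), (2,3)
Partition: S = [0, 1, 2], T = [3, 4, 5]

Max-flow min-cut theorem verified: both equal 18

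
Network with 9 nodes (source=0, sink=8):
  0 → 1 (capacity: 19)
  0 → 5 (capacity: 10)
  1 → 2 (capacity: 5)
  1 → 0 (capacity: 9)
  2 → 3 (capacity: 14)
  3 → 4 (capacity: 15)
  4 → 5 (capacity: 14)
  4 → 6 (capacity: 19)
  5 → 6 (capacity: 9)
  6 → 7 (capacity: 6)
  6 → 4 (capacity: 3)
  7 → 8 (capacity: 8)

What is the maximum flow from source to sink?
Maximum flow = 6

Max flow: 6

Flow assignment:
  0 → 1: 5/19
  0 → 5: 1/10
  1 → 2: 5/5
  2 → 3: 5/14
  3 → 4: 5/15
  4 → 5: 8/14
  5 → 6: 9/9
  6 → 7: 6/6
  6 → 4: 3/3
  7 → 8: 6/8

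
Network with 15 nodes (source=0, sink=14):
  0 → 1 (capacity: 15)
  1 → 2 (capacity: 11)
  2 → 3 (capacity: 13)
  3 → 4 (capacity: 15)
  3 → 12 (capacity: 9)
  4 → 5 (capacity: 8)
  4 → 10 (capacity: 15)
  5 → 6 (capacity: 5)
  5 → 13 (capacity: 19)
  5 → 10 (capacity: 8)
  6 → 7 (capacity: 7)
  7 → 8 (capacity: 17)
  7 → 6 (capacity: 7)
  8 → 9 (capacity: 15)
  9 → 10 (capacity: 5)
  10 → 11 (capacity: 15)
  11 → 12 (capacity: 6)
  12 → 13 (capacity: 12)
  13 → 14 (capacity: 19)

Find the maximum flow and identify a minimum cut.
Max flow = 11, Min cut edges: (1,2)

Maximum flow: 11
Minimum cut: (1,2)
Partition: S = [0, 1], T = [2, 3, 4, 5, 6, 7, 8, 9, 10, 11, 12, 13, 14]

Max-flow min-cut theorem verified: both equal 11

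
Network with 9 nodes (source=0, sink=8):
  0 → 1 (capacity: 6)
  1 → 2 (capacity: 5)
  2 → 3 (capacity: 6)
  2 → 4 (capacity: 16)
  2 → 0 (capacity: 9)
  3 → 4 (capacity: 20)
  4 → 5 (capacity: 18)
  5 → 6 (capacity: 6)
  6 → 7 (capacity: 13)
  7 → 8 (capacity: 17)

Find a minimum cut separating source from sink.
Min cut value = 5, edges: (1,2)

Min cut value: 5
Partition: S = [0, 1], T = [2, 3, 4, 5, 6, 7, 8]
Cut edges: (1,2)

By max-flow min-cut theorem, max flow = min cut = 5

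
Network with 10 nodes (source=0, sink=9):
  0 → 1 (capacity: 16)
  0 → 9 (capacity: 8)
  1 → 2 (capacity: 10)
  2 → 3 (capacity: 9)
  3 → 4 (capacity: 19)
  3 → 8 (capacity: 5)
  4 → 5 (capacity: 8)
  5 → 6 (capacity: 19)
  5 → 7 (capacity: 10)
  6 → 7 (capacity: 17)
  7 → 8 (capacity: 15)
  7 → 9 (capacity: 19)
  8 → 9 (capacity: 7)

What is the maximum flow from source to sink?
Maximum flow = 17

Max flow: 17

Flow assignment:
  0 → 1: 9/16
  0 → 9: 8/8
  1 → 2: 9/10
  2 → 3: 9/9
  3 → 4: 4/19
  3 → 8: 5/5
  4 → 5: 4/8
  5 → 7: 4/10
  7 → 9: 4/19
  8 → 9: 5/7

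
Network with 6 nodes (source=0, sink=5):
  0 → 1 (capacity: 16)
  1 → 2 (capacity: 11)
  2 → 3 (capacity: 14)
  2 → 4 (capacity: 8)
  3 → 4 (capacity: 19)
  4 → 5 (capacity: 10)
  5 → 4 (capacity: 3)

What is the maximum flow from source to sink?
Maximum flow = 10

Max flow: 10

Flow assignment:
  0 → 1: 10/16
  1 → 2: 10/11
  2 → 3: 2/14
  2 → 4: 8/8
  3 → 4: 2/19
  4 → 5: 10/10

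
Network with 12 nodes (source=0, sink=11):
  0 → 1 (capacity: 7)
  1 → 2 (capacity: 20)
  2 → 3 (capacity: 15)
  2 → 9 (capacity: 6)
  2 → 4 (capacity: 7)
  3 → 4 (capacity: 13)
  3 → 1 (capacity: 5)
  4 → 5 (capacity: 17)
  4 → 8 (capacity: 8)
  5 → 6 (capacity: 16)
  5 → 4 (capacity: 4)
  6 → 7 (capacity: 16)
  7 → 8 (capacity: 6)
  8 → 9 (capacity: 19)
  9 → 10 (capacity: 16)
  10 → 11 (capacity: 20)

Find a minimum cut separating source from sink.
Min cut value = 7, edges: (0,1)

Min cut value: 7
Partition: S = [0], T = [1, 2, 3, 4, 5, 6, 7, 8, 9, 10, 11]
Cut edges: (0,1)

By max-flow min-cut theorem, max flow = min cut = 7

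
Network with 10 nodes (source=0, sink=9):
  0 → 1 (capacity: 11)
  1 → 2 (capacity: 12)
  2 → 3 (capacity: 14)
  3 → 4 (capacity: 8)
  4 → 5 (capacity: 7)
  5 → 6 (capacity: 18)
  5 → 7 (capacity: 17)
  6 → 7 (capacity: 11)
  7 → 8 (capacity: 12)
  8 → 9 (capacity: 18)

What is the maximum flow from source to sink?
Maximum flow = 7

Max flow: 7

Flow assignment:
  0 → 1: 7/11
  1 → 2: 7/12
  2 → 3: 7/14
  3 → 4: 7/8
  4 → 5: 7/7
  5 → 7: 7/17
  7 → 8: 7/12
  8 → 9: 7/18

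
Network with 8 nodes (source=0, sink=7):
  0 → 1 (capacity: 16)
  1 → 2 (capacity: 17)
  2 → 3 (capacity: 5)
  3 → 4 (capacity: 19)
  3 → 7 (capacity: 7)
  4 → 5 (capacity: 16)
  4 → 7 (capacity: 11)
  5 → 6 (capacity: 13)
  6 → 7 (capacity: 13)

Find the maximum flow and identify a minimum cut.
Max flow = 5, Min cut edges: (2,3)

Maximum flow: 5
Minimum cut: (2,3)
Partition: S = [0, 1, 2], T = [3, 4, 5, 6, 7]

Max-flow min-cut theorem verified: both equal 5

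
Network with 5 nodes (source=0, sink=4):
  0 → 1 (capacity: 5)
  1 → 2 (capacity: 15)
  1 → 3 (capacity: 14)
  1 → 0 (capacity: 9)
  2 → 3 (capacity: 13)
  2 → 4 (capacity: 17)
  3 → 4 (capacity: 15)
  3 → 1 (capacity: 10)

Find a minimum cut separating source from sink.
Min cut value = 5, edges: (0,1)

Min cut value: 5
Partition: S = [0], T = [1, 2, 3, 4]
Cut edges: (0,1)

By max-flow min-cut theorem, max flow = min cut = 5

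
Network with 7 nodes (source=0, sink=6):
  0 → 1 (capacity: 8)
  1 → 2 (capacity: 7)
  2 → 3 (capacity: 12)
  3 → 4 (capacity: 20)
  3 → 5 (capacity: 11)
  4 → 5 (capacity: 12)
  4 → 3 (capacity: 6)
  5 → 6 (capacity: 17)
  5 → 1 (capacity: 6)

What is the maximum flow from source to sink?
Maximum flow = 7

Max flow: 7

Flow assignment:
  0 → 1: 7/8
  1 → 2: 7/7
  2 → 3: 7/12
  3 → 5: 7/11
  5 → 6: 7/17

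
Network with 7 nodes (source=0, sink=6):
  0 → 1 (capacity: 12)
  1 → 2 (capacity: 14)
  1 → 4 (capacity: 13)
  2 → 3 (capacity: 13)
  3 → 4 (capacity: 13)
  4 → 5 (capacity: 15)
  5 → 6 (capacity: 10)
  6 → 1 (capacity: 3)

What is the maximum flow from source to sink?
Maximum flow = 10

Max flow: 10

Flow assignment:
  0 → 1: 10/12
  1 → 4: 10/13
  4 → 5: 10/15
  5 → 6: 10/10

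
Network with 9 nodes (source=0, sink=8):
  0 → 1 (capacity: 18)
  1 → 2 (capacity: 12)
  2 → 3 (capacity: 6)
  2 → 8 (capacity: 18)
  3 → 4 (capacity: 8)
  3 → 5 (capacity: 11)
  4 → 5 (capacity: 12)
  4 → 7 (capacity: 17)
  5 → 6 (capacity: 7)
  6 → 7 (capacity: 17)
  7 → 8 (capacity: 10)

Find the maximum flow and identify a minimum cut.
Max flow = 12, Min cut edges: (1,2)

Maximum flow: 12
Minimum cut: (1,2)
Partition: S = [0, 1], T = [2, 3, 4, 5, 6, 7, 8]

Max-flow min-cut theorem verified: both equal 12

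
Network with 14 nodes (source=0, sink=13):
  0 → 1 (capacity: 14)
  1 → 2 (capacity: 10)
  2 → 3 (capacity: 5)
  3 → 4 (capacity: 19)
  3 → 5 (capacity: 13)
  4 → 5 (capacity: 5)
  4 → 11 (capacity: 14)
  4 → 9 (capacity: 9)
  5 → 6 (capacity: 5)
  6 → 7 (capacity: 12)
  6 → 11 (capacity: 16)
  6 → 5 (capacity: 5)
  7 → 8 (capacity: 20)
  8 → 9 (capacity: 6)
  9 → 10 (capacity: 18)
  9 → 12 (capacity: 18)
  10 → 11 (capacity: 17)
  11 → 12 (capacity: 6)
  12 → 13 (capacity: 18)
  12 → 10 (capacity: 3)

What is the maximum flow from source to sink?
Maximum flow = 5

Max flow: 5

Flow assignment:
  0 → 1: 5/14
  1 → 2: 5/10
  2 → 3: 5/5
  3 → 4: 5/19
  4 → 11: 5/14
  11 → 12: 5/6
  12 → 13: 5/18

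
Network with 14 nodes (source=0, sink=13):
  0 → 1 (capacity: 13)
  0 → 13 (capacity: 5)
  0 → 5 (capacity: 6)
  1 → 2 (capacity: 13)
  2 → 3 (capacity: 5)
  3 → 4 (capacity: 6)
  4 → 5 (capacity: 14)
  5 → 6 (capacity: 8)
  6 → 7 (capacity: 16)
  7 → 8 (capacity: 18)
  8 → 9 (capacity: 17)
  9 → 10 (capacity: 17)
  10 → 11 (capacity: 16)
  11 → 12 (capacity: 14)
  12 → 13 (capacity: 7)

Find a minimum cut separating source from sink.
Min cut value = 12, edges: (0,13), (12,13)

Min cut value: 12
Partition: S = [0, 1, 2, 3, 4, 5, 6, 7, 8, 9, 10, 11, 12], T = [13]
Cut edges: (0,13), (12,13)

By max-flow min-cut theorem, max flow = min cut = 12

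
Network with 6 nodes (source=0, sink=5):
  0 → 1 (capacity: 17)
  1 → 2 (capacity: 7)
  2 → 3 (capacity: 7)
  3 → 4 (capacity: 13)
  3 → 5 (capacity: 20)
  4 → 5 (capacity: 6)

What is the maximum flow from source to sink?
Maximum flow = 7

Max flow: 7

Flow assignment:
  0 → 1: 7/17
  1 → 2: 7/7
  2 → 3: 7/7
  3 → 5: 7/20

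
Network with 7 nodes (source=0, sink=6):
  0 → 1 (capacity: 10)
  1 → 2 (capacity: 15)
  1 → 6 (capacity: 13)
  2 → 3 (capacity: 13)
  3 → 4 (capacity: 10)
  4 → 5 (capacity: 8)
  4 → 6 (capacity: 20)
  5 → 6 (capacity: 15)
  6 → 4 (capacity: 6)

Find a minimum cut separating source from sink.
Min cut value = 10, edges: (0,1)

Min cut value: 10
Partition: S = [0], T = [1, 2, 3, 4, 5, 6]
Cut edges: (0,1)

By max-flow min-cut theorem, max flow = min cut = 10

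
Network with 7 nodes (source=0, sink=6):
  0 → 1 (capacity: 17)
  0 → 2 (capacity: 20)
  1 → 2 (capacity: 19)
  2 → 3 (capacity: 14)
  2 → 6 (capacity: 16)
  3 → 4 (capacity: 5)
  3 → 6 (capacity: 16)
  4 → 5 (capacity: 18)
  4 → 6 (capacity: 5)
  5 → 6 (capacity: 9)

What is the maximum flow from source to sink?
Maximum flow = 30

Max flow: 30

Flow assignment:
  0 → 1: 17/17
  0 → 2: 13/20
  1 → 2: 17/19
  2 → 3: 14/14
  2 → 6: 16/16
  3 → 6: 14/16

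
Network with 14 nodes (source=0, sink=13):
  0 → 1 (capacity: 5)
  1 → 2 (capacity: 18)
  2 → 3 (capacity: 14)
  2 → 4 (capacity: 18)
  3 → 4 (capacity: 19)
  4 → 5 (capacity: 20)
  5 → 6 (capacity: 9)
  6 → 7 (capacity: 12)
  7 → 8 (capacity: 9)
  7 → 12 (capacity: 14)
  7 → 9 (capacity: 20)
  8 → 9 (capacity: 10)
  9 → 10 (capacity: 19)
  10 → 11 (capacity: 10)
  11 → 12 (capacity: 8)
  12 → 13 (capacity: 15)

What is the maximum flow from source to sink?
Maximum flow = 5

Max flow: 5

Flow assignment:
  0 → 1: 5/5
  1 → 2: 5/18
  2 → 4: 5/18
  4 → 5: 5/20
  5 → 6: 5/9
  6 → 7: 5/12
  7 → 12: 5/14
  12 → 13: 5/15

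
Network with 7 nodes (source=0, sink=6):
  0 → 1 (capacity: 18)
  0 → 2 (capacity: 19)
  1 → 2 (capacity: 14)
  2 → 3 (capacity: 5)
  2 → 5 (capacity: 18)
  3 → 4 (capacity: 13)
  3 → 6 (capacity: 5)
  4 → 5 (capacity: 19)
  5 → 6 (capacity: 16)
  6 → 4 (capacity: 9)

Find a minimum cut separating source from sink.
Min cut value = 21, edges: (3,6), (5,6)

Min cut value: 21
Partition: S = [0, 1, 2, 3, 4, 5], T = [6]
Cut edges: (3,6), (5,6)

By max-flow min-cut theorem, max flow = min cut = 21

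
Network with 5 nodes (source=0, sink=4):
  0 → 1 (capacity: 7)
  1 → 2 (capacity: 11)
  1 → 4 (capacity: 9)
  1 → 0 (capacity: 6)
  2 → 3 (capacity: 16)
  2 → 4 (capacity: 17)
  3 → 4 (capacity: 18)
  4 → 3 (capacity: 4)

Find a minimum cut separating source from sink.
Min cut value = 7, edges: (0,1)

Min cut value: 7
Partition: S = [0], T = [1, 2, 3, 4]
Cut edges: (0,1)

By max-flow min-cut theorem, max flow = min cut = 7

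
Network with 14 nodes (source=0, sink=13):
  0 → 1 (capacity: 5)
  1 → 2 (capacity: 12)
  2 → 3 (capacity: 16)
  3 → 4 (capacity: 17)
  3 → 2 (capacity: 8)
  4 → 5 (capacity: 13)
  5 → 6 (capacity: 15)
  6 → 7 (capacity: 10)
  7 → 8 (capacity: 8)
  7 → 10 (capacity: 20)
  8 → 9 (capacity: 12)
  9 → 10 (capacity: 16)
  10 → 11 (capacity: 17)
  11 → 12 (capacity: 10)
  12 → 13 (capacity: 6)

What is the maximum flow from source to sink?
Maximum flow = 5

Max flow: 5

Flow assignment:
  0 → 1: 5/5
  1 → 2: 5/12
  2 → 3: 5/16
  3 → 4: 5/17
  4 → 5: 5/13
  5 → 6: 5/15
  6 → 7: 5/10
  7 → 10: 5/20
  10 → 11: 5/17
  11 → 12: 5/10
  12 → 13: 5/6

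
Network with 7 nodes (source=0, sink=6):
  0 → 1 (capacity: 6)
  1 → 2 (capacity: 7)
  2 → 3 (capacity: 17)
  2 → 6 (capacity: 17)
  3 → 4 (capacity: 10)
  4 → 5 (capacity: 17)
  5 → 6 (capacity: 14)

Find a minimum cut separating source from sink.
Min cut value = 6, edges: (0,1)

Min cut value: 6
Partition: S = [0], T = [1, 2, 3, 4, 5, 6]
Cut edges: (0,1)

By max-flow min-cut theorem, max flow = min cut = 6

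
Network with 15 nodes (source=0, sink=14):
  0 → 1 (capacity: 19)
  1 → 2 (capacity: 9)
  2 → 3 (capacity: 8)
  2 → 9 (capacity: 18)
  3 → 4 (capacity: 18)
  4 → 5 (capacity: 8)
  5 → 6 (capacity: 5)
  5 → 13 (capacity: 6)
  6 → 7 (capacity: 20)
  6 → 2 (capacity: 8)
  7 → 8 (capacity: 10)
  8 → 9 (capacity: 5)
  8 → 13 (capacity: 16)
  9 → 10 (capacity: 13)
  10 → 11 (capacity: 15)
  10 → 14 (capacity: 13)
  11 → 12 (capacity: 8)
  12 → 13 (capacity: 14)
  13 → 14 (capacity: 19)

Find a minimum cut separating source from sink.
Min cut value = 9, edges: (1,2)

Min cut value: 9
Partition: S = [0, 1], T = [2, 3, 4, 5, 6, 7, 8, 9, 10, 11, 12, 13, 14]
Cut edges: (1,2)

By max-flow min-cut theorem, max flow = min cut = 9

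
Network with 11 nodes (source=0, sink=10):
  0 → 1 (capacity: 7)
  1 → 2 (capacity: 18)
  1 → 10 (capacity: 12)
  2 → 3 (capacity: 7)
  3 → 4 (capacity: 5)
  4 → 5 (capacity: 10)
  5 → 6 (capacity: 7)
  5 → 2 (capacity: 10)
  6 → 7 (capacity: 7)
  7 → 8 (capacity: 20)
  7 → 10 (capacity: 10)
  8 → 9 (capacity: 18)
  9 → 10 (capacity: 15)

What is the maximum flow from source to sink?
Maximum flow = 7

Max flow: 7

Flow assignment:
  0 → 1: 7/7
  1 → 10: 7/12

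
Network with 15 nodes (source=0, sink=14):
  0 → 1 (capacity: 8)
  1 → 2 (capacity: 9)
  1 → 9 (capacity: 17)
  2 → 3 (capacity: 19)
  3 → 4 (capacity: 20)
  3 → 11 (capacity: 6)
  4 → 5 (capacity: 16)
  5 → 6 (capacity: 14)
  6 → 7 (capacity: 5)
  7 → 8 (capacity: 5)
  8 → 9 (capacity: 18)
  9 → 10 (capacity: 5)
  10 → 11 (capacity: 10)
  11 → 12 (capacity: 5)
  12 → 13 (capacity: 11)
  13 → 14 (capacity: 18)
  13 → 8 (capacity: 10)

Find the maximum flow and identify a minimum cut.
Max flow = 5, Min cut edges: (11,12)

Maximum flow: 5
Minimum cut: (11,12)
Partition: S = [0, 1, 2, 3, 4, 5, 6, 7, 8, 9, 10, 11], T = [12, 13, 14]

Max-flow min-cut theorem verified: both equal 5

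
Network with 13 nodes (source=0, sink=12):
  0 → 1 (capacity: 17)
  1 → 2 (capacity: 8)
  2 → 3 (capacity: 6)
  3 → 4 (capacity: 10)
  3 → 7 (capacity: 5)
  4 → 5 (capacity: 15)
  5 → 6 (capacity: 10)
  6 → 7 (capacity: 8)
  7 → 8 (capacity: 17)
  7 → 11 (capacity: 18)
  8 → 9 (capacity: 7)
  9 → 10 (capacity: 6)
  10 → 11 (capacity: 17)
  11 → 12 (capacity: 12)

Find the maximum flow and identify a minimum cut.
Max flow = 6, Min cut edges: (2,3)

Maximum flow: 6
Minimum cut: (2,3)
Partition: S = [0, 1, 2], T = [3, 4, 5, 6, 7, 8, 9, 10, 11, 12]

Max-flow min-cut theorem verified: both equal 6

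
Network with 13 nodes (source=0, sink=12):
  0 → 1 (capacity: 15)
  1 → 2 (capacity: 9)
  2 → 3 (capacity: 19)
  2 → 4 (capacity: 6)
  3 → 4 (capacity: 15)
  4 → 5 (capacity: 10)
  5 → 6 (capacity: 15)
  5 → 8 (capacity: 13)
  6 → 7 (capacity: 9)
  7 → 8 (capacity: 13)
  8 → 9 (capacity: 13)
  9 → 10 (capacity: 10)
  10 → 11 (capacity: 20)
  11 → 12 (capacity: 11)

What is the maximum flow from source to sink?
Maximum flow = 9

Max flow: 9

Flow assignment:
  0 → 1: 9/15
  1 → 2: 9/9
  2 → 3: 3/19
  2 → 4: 6/6
  3 → 4: 3/15
  4 → 5: 9/10
  5 → 8: 9/13
  8 → 9: 9/13
  9 → 10: 9/10
  10 → 11: 9/20
  11 → 12: 9/11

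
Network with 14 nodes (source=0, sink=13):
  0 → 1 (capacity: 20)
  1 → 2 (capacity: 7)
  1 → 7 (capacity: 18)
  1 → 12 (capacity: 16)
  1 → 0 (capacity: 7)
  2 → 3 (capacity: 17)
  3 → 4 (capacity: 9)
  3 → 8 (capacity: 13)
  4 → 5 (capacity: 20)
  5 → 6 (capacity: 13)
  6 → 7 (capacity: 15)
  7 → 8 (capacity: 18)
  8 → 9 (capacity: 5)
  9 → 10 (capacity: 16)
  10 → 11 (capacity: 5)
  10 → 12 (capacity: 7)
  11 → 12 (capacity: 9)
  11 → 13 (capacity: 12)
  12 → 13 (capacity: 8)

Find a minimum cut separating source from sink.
Min cut value = 13, edges: (10,11), (12,13)

Min cut value: 13
Partition: S = [0, 1, 2, 3, 4, 5, 6, 7, 8, 9, 10, 12], T = [11, 13]
Cut edges: (10,11), (12,13)

By max-flow min-cut theorem, max flow = min cut = 13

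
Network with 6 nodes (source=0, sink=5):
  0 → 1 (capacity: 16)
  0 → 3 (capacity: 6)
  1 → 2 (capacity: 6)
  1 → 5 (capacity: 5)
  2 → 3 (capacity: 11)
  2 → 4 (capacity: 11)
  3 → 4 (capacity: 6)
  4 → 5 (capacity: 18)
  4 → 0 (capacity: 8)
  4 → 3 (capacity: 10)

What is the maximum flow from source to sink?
Maximum flow = 17

Max flow: 17

Flow assignment:
  0 → 1: 11/16
  0 → 3: 6/6
  1 → 2: 6/6
  1 → 5: 5/5
  2 → 4: 6/11
  3 → 4: 6/6
  4 → 5: 12/18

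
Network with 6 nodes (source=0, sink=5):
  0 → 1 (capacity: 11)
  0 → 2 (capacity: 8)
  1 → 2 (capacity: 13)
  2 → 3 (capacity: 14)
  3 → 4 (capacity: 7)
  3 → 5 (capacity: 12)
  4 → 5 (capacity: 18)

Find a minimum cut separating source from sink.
Min cut value = 14, edges: (2,3)

Min cut value: 14
Partition: S = [0, 1, 2], T = [3, 4, 5]
Cut edges: (2,3)

By max-flow min-cut theorem, max flow = min cut = 14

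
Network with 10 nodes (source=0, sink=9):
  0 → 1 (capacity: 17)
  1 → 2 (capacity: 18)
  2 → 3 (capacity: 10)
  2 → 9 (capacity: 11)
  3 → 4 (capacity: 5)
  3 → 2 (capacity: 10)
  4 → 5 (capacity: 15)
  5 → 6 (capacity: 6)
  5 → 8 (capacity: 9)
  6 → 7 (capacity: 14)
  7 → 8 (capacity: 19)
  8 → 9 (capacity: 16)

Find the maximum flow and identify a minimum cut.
Max flow = 16, Min cut edges: (2,9), (3,4)

Maximum flow: 16
Minimum cut: (2,9), (3,4)
Partition: S = [0, 1, 2, 3], T = [4, 5, 6, 7, 8, 9]

Max-flow min-cut theorem verified: both equal 16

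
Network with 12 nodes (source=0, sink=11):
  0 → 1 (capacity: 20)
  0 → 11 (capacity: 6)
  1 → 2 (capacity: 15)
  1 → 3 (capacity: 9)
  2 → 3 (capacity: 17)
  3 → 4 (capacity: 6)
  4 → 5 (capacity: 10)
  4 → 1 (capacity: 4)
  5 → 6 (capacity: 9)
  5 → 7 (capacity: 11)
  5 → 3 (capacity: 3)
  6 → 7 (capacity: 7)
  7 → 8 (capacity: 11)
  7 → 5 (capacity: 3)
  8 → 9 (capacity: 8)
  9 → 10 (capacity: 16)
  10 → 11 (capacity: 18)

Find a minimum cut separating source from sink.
Min cut value = 12, edges: (0,11), (3,4)

Min cut value: 12
Partition: S = [0, 1, 2, 3], T = [4, 5, 6, 7, 8, 9, 10, 11]
Cut edges: (0,11), (3,4)

By max-flow min-cut theorem, max flow = min cut = 12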